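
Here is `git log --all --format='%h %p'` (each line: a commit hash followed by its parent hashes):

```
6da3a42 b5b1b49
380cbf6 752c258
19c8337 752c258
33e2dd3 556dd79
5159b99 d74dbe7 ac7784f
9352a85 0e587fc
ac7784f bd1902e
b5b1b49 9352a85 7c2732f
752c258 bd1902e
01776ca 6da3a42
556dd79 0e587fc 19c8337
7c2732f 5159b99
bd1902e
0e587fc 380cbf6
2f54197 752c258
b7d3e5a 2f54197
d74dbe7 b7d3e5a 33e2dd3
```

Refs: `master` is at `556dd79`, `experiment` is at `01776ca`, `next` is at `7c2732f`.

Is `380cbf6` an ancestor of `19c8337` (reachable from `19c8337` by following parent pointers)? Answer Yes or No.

No

Ancestors of 19c8337: {19c8337, 752c258, bd1902e}.
380cbf6 is not in that set, so it is not an ancestor of 19c8337.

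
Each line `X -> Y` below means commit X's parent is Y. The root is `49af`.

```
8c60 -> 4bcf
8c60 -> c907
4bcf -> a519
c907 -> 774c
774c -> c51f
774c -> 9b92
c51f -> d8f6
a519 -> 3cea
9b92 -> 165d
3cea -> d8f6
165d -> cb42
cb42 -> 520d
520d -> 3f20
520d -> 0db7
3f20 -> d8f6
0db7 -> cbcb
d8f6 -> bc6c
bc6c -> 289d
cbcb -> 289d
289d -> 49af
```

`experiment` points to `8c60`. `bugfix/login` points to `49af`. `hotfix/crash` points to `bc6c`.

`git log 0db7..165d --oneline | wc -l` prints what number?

Reachable from 165d: {0db7, 165d, 289d, 3f20, 49af, 520d, bc6c, cb42, cbcb, d8f6}.
Reachable from 0db7: {0db7, 289d, 49af, cbcb}.
In 165d's history but not 0db7's: {165d, 3f20, 520d, bc6c, cb42, d8f6} — 6 commits.

6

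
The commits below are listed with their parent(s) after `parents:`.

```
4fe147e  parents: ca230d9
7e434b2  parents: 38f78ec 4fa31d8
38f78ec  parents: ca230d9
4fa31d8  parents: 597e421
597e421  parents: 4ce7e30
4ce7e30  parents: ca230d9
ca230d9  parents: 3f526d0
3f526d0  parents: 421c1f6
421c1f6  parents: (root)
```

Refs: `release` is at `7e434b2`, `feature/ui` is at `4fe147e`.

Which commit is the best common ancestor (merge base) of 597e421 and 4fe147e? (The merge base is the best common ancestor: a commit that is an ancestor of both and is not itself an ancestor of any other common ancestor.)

ca230d9

Ancestors of 597e421: {3f526d0, 421c1f6, 4ce7e30, 597e421, ca230d9}.
Ancestors of 4fe147e: {3f526d0, 421c1f6, 4fe147e, ca230d9}.
Common ancestors: {3f526d0, 421c1f6, ca230d9}.
Among these, ca230d9 is not an ancestor of any other common ancestor — it is the merge base.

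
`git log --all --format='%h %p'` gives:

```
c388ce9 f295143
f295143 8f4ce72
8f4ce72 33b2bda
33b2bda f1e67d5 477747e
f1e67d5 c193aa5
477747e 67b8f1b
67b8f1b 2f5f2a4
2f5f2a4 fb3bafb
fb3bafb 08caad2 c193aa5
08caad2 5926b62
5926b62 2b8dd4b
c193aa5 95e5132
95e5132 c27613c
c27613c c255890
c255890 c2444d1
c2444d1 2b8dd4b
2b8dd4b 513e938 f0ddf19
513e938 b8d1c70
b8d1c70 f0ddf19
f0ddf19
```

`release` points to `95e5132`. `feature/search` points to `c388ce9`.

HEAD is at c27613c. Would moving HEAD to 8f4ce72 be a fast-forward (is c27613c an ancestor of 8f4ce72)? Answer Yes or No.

Yes

A fast-forward from c27613c to 8f4ce72 is possible iff c27613c is an ancestor of 8f4ce72.
Ancestors of 8f4ce72: {08caad2, 2b8dd4b, 2f5f2a4, 33b2bda, 477747e, 513e938, 5926b62, 67b8f1b, 8f4ce72, 95e5132, b8d1c70, c193aa5, c2444d1, c255890, c27613c, f0ddf19, f1e67d5, fb3bafb}.
c27613c is among them, so fast-forward is possible.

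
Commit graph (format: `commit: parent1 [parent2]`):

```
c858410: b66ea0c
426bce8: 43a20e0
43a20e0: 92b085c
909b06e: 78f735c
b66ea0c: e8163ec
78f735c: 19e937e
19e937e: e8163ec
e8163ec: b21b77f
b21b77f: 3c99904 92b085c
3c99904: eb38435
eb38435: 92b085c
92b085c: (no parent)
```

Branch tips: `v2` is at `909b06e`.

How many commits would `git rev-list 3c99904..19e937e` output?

Reachable from 19e937e: {19e937e, 3c99904, 92b085c, b21b77f, e8163ec, eb38435}.
Reachable from 3c99904: {3c99904, 92b085c, eb38435}.
In 19e937e's history but not 3c99904's: {19e937e, b21b77f, e8163ec} — 3 commits.

3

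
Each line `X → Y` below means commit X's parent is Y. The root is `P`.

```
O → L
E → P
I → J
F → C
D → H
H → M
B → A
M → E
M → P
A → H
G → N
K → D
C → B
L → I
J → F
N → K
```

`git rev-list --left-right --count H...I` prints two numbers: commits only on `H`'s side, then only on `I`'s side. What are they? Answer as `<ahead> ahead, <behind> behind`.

Reachable from H: {E, H, M, P}.
Reachable from I: {A, B, C, E, F, H, I, J, M, P}.
Only in H's history (ahead): {} — 0.
Only in I's history (behind): {A, B, C, F, I, J} — 6.

0 ahead, 6 behind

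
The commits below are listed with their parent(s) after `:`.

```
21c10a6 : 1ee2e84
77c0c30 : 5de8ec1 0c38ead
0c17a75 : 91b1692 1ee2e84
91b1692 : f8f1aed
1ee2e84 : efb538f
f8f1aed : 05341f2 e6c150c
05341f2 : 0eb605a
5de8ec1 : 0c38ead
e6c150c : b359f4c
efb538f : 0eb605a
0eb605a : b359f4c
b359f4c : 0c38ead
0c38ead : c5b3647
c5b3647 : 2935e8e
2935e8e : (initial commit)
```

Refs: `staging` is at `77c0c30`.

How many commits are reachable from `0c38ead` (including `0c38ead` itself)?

3

Walking parent pointers from 0c38ead: reachable set = {0c38ead, 2935e8e, c5b3647}.
That is 3 commits.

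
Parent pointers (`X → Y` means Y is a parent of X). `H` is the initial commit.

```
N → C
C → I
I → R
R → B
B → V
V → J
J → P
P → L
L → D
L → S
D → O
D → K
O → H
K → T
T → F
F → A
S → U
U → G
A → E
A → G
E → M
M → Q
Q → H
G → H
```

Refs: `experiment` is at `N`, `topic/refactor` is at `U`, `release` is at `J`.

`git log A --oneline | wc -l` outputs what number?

Walking parent pointers from A: reachable set = {A, E, G, H, M, Q}.
That is 6 commits.

6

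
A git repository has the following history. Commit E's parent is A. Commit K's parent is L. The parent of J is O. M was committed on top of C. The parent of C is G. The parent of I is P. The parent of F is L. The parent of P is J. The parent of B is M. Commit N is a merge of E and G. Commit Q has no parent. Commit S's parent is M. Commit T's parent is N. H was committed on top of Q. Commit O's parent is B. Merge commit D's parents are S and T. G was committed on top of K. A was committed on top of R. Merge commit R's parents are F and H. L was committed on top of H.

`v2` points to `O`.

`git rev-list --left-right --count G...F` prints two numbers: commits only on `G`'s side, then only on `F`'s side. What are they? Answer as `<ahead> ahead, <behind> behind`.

Reachable from G: {G, H, K, L, Q}.
Reachable from F: {F, H, L, Q}.
Only in G's history (ahead): {G, K} — 2.
Only in F's history (behind): {F} — 1.

2 ahead, 1 behind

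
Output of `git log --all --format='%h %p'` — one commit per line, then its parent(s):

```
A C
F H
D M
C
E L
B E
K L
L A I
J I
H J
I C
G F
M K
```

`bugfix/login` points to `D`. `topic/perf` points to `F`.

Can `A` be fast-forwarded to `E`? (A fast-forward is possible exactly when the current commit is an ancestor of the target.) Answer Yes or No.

Yes

A fast-forward from A to E is possible iff A is an ancestor of E.
Ancestors of E: {A, C, E, I, L}.
A is among them, so fast-forward is possible.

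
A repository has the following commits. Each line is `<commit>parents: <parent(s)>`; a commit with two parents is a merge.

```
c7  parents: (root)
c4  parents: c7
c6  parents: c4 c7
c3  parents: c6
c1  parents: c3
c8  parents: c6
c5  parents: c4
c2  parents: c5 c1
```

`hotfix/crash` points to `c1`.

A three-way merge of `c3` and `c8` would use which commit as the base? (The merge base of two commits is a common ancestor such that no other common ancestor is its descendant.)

Ancestors of c3: {c3, c4, c6, c7}.
Ancestors of c8: {c4, c6, c7, c8}.
Common ancestors: {c4, c6, c7}.
Among these, c6 is not an ancestor of any other common ancestor — it is the merge base.

c6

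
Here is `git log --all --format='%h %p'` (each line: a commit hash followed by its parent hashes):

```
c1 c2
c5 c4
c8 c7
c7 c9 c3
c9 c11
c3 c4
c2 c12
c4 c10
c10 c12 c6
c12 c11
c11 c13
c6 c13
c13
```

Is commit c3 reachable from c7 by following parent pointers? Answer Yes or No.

Ancestors of c7 (commits reachable by following parents): {c10, c11, c12, c13, c3, c4, c6, c7, c9}.
c3 is in that set, so it is an ancestor of c7.

Yes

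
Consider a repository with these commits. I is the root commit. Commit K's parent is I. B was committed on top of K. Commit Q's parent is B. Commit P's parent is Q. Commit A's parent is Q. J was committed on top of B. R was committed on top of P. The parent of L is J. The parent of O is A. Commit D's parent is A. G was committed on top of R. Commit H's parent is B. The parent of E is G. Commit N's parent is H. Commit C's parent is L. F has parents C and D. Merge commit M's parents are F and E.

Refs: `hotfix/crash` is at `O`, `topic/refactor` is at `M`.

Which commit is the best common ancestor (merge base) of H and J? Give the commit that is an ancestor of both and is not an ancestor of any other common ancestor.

Ancestors of H: {B, H, I, K}.
Ancestors of J: {B, I, J, K}.
Common ancestors: {B, I, K}.
Among these, B is not an ancestor of any other common ancestor — it is the merge base.

B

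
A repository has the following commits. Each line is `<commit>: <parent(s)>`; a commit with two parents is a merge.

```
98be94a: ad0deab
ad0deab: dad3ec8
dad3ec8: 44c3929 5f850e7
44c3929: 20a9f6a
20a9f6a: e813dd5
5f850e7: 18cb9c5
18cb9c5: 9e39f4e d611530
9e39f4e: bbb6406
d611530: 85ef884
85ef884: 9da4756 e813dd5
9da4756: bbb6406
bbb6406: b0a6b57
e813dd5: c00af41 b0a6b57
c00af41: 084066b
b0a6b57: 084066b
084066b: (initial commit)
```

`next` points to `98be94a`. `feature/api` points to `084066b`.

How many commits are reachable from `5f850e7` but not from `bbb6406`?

Reachable from 5f850e7: {084066b, 18cb9c5, 5f850e7, 85ef884, 9da4756, 9e39f4e, b0a6b57, bbb6406, c00af41, d611530, e813dd5}.
Reachable from bbb6406: {084066b, b0a6b57, bbb6406}.
In 5f850e7's history but not bbb6406's: {18cb9c5, 5f850e7, 85ef884, 9da4756, 9e39f4e, c00af41, d611530, e813dd5} — 8 commits.

8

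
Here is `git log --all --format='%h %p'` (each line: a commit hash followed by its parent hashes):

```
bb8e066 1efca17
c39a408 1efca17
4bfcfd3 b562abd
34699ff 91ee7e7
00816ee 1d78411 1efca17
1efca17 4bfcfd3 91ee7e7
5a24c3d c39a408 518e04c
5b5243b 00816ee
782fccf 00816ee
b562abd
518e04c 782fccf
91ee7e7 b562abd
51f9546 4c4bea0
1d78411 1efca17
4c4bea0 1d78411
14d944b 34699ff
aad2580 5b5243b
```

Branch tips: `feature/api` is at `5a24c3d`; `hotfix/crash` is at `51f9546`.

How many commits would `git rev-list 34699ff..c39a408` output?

Reachable from c39a408: {1efca17, 4bfcfd3, 91ee7e7, b562abd, c39a408}.
Reachable from 34699ff: {34699ff, 91ee7e7, b562abd}.
In c39a408's history but not 34699ff's: {1efca17, 4bfcfd3, c39a408} — 3 commits.

3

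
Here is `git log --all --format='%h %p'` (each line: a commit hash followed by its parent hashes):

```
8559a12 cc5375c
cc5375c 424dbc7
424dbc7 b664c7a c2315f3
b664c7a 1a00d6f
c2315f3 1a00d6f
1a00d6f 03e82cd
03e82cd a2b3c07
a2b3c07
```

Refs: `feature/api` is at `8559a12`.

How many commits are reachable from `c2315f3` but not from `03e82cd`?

Reachable from c2315f3: {03e82cd, 1a00d6f, a2b3c07, c2315f3}.
Reachable from 03e82cd: {03e82cd, a2b3c07}.
In c2315f3's history but not 03e82cd's: {1a00d6f, c2315f3} — 2 commits.

2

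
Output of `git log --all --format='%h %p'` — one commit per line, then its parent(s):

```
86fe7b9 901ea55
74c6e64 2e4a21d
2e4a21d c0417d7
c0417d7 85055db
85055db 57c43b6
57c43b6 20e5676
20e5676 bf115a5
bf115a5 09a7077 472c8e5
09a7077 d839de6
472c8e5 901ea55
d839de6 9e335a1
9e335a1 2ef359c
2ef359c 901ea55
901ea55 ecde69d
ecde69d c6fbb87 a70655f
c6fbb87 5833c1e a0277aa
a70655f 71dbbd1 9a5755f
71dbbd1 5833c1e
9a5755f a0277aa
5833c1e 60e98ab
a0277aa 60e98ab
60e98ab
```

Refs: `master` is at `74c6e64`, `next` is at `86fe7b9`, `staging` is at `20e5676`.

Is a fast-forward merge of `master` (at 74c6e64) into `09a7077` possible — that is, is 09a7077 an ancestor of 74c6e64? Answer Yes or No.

A fast-forward from 09a7077 to 74c6e64 is possible iff 09a7077 is an ancestor of 74c6e64.
Ancestors of 74c6e64: {09a7077, 20e5676, 2e4a21d, 2ef359c, 472c8e5, 57c43b6, 5833c1e, 60e98ab, 71dbbd1, 74c6e64, 85055db, 901ea55, 9a5755f, 9e335a1, a0277aa, a70655f, bf115a5, c0417d7, c6fbb87, d839de6, ecde69d}.
09a7077 is among them, so fast-forward is possible.

Yes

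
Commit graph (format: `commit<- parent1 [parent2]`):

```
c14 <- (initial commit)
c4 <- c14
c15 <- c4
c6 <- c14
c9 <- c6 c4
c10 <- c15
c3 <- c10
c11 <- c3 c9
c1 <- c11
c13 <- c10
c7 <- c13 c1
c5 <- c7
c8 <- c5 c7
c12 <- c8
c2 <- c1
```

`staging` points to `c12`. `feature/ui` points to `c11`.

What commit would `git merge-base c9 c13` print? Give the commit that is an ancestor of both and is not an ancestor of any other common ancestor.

Ancestors of c9: {c14, c4, c6, c9}.
Ancestors of c13: {c10, c13, c14, c15, c4}.
Common ancestors: {c14, c4}.
Among these, c4 is not an ancestor of any other common ancestor — it is the merge base.

c4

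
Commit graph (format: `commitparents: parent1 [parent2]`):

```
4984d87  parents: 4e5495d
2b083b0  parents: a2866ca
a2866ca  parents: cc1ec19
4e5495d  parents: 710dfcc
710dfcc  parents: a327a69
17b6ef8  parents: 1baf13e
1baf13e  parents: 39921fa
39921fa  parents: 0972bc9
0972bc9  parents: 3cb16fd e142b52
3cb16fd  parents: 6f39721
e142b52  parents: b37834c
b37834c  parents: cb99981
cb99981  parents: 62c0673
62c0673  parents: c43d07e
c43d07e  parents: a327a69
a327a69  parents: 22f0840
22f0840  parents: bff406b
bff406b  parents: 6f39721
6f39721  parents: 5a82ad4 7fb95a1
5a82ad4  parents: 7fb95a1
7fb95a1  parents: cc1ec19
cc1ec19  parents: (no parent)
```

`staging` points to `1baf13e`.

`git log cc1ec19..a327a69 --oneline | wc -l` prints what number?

Reachable from a327a69: {22f0840, 5a82ad4, 6f39721, 7fb95a1, a327a69, bff406b, cc1ec19}.
Reachable from cc1ec19: {cc1ec19}.
In a327a69's history but not cc1ec19's: {22f0840, 5a82ad4, 6f39721, 7fb95a1, a327a69, bff406b} — 6 commits.

6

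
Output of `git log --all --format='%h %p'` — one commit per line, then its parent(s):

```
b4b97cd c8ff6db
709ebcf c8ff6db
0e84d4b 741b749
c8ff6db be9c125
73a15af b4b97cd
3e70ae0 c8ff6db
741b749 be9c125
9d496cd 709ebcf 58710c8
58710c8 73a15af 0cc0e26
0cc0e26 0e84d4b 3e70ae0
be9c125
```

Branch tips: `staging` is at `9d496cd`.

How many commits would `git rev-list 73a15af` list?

Walking parent pointers from 73a15af: reachable set = {73a15af, b4b97cd, be9c125, c8ff6db}.
That is 4 commits.

4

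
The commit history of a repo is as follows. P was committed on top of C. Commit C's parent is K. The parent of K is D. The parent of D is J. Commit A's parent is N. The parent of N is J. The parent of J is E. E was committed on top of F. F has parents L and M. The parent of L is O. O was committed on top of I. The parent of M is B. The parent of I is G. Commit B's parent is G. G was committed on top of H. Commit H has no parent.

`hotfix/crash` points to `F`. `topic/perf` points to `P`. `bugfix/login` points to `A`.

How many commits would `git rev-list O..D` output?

Reachable from D: {B, D, E, F, G, H, I, J, L, M, O}.
Reachable from O: {G, H, I, O}.
In D's history but not O's: {B, D, E, F, J, L, M} — 7 commits.

7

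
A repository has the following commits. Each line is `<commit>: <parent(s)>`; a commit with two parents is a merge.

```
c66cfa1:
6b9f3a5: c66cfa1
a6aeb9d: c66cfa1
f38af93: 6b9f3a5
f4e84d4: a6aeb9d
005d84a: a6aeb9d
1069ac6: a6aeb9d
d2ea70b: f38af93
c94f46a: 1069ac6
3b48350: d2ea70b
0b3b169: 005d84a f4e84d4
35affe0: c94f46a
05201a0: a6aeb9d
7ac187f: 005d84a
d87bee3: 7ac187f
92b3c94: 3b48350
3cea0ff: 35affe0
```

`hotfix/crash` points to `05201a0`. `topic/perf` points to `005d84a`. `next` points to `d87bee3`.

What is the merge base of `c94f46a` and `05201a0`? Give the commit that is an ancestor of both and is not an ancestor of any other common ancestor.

a6aeb9d

Ancestors of c94f46a: {1069ac6, a6aeb9d, c66cfa1, c94f46a}.
Ancestors of 05201a0: {05201a0, a6aeb9d, c66cfa1}.
Common ancestors: {a6aeb9d, c66cfa1}.
Among these, a6aeb9d is not an ancestor of any other common ancestor — it is the merge base.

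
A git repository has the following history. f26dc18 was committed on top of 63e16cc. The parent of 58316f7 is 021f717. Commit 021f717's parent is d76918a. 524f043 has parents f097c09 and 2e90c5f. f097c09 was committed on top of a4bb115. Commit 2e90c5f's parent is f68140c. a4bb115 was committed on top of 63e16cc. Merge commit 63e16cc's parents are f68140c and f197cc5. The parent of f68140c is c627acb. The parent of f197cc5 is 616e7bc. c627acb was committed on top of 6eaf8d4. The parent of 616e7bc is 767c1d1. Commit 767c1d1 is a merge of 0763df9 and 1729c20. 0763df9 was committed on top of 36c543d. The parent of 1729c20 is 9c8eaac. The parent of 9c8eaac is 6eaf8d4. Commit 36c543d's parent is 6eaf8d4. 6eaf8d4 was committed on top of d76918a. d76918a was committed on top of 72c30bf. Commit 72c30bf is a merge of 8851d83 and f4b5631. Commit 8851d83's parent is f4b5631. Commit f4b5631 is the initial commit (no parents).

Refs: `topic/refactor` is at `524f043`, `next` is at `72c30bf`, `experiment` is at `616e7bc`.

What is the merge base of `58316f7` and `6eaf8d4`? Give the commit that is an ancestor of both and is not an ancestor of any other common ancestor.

Ancestors of 58316f7: {021f717, 58316f7, 72c30bf, 8851d83, d76918a, f4b5631}.
Ancestors of 6eaf8d4: {6eaf8d4, 72c30bf, 8851d83, d76918a, f4b5631}.
Common ancestors: {72c30bf, 8851d83, d76918a, f4b5631}.
Among these, d76918a is not an ancestor of any other common ancestor — it is the merge base.

d76918a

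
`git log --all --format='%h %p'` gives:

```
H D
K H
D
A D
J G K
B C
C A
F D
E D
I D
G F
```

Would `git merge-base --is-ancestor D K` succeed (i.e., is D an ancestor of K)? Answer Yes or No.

Ancestors of K (commits reachable by following parents): {D, H, K}.
D is in that set, so it is an ancestor of K.

Yes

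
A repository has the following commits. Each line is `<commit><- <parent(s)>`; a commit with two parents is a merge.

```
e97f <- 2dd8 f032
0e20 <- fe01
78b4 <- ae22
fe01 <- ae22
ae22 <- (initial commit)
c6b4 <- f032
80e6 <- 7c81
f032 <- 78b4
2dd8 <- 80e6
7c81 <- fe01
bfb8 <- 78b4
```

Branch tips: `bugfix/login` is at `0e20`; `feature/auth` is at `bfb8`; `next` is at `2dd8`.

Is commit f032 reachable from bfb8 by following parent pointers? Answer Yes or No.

Ancestors of bfb8: {78b4, ae22, bfb8}.
f032 is not in that set, so it is not an ancestor of bfb8.

No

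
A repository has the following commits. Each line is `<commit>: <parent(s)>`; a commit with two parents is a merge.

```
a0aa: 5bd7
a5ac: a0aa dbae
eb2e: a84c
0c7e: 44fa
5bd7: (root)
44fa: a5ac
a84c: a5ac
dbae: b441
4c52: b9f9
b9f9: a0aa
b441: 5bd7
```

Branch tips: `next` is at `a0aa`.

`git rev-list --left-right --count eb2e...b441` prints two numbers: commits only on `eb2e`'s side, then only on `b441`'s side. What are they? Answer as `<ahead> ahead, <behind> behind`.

Reachable from eb2e: {5bd7, a0aa, a5ac, a84c, b441, dbae, eb2e}.
Reachable from b441: {5bd7, b441}.
Only in eb2e's history (ahead): {a0aa, a5ac, a84c, dbae, eb2e} — 5.
Only in b441's history (behind): {} — 0.

5 ahead, 0 behind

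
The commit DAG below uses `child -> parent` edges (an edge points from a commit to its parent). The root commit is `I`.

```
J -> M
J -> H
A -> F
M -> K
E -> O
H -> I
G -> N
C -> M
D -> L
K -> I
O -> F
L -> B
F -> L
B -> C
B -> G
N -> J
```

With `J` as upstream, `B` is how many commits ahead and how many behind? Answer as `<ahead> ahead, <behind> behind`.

4 ahead, 0 behind

Reachable from B: {B, C, G, H, I, J, K, M, N}.
Reachable from J: {H, I, J, K, M}.
Only in B's history (ahead): {B, C, G, N} — 4.
Only in J's history (behind): {} — 0.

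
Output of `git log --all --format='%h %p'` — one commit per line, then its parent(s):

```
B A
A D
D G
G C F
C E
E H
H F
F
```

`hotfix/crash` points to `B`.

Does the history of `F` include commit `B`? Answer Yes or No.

No

Ancestors of F: {F}.
B is not in that set, so it is not an ancestor of F.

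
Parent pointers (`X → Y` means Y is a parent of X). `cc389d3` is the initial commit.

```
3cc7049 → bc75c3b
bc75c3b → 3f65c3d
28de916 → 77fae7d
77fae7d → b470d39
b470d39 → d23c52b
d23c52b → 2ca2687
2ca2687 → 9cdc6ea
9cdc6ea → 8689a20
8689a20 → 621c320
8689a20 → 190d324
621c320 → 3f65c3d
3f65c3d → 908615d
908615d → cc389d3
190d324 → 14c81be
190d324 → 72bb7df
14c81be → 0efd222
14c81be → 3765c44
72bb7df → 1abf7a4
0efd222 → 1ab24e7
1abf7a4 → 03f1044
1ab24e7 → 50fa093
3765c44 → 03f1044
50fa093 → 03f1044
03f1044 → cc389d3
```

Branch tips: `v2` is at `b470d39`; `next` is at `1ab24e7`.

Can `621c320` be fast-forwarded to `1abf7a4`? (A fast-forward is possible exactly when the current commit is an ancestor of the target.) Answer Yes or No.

No

A fast-forward from 621c320 to 1abf7a4 is possible iff 621c320 is an ancestor of 1abf7a4.
Ancestors of 1abf7a4: {03f1044, 1abf7a4, cc389d3}.
621c320 is not among them, so fast-forward is not possible.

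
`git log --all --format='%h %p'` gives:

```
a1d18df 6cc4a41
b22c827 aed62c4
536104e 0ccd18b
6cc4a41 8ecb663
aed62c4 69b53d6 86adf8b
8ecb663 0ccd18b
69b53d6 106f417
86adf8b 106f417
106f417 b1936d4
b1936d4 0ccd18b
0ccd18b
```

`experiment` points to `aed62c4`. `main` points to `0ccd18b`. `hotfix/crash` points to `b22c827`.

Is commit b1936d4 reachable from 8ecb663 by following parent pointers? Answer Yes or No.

Ancestors of 8ecb663: {0ccd18b, 8ecb663}.
b1936d4 is not in that set, so it is not an ancestor of 8ecb663.

No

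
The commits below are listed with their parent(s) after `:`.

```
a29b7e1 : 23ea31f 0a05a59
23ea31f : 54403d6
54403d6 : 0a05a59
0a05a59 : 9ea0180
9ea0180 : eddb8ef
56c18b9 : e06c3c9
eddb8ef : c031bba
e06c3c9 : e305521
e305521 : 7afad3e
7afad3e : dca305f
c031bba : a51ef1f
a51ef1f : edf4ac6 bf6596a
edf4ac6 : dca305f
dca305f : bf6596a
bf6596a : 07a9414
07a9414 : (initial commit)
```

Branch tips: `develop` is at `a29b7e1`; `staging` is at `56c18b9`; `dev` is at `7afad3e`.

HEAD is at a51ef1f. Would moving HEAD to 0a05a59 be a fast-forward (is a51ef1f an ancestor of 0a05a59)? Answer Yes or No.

Yes

A fast-forward from a51ef1f to 0a05a59 is possible iff a51ef1f is an ancestor of 0a05a59.
Ancestors of 0a05a59: {07a9414, 0a05a59, 9ea0180, a51ef1f, bf6596a, c031bba, dca305f, eddb8ef, edf4ac6}.
a51ef1f is among them, so fast-forward is possible.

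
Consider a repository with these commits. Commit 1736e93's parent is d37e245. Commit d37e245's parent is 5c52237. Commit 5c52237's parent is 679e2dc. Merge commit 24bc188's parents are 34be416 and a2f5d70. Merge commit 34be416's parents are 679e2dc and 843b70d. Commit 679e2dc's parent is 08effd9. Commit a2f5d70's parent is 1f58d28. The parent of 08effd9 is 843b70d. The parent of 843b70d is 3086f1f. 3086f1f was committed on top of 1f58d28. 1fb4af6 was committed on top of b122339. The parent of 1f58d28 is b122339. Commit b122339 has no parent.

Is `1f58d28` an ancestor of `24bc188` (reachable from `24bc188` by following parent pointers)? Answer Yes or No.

Yes

Ancestors of 24bc188 (commits reachable by following parents): {08effd9, 1f58d28, 24bc188, 3086f1f, 34be416, 679e2dc, 843b70d, a2f5d70, b122339}.
1f58d28 is in that set, so it is an ancestor of 24bc188.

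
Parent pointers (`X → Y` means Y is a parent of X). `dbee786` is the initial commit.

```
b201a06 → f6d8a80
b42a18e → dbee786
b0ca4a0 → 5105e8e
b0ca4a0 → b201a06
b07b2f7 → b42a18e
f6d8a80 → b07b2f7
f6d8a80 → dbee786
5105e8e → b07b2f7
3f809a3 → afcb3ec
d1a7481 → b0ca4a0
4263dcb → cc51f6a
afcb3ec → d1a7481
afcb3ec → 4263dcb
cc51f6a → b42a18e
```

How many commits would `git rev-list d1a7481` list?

Walking parent pointers from d1a7481: reachable set = {5105e8e, b07b2f7, b0ca4a0, b201a06, b42a18e, d1a7481, dbee786, f6d8a80}.
That is 8 commits.

8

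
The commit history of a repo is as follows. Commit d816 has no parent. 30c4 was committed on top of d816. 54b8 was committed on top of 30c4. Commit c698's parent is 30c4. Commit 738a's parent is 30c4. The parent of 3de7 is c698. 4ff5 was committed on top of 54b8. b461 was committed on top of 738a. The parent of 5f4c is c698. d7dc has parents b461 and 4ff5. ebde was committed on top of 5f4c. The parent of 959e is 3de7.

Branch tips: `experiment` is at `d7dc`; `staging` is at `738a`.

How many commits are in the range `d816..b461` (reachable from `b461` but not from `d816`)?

3

Reachable from b461: {30c4, 738a, b461, d816}.
Reachable from d816: {d816}.
In b461's history but not d816's: {30c4, 738a, b461} — 3 commits.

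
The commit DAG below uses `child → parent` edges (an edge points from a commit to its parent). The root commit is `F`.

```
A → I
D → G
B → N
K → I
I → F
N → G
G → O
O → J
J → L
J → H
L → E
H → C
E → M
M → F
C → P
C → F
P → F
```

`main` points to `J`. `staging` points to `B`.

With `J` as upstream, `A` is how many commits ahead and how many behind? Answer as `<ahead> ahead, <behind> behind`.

2 ahead, 7 behind

Reachable from A: {A, F, I}.
Reachable from J: {C, E, F, H, J, L, M, P}.
Only in A's history (ahead): {A, I} — 2.
Only in J's history (behind): {C, E, H, J, L, M, P} — 7.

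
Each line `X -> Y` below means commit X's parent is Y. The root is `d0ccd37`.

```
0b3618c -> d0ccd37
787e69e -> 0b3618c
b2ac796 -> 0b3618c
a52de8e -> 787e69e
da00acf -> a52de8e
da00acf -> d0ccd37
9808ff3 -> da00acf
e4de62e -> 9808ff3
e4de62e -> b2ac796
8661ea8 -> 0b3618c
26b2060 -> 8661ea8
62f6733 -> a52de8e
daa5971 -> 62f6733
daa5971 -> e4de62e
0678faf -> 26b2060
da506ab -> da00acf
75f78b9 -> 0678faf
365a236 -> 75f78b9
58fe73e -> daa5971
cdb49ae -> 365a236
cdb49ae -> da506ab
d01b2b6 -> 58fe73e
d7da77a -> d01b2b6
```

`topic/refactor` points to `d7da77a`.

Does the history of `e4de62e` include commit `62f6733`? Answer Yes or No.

Ancestors of e4de62e: {0b3618c, 787e69e, 9808ff3, a52de8e, b2ac796, d0ccd37, da00acf, e4de62e}.
62f6733 is not in that set, so it is not an ancestor of e4de62e.

No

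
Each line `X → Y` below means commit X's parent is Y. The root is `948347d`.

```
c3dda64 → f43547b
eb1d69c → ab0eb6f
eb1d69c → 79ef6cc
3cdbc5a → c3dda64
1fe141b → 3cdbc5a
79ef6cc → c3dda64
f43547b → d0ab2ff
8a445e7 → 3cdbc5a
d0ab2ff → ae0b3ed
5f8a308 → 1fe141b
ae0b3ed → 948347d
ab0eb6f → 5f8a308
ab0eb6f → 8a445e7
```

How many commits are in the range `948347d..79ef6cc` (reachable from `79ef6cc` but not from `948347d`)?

5

Reachable from 79ef6cc: {79ef6cc, 948347d, ae0b3ed, c3dda64, d0ab2ff, f43547b}.
Reachable from 948347d: {948347d}.
In 79ef6cc's history but not 948347d's: {79ef6cc, ae0b3ed, c3dda64, d0ab2ff, f43547b} — 5 commits.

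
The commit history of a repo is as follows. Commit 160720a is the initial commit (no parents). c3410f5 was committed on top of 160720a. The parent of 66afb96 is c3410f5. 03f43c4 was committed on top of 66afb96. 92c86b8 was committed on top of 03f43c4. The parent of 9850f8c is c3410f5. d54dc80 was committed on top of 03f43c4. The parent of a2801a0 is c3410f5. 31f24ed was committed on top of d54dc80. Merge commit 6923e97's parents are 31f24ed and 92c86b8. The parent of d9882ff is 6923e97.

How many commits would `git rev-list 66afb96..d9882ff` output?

Reachable from d9882ff: {03f43c4, 160720a, 31f24ed, 66afb96, 6923e97, 92c86b8, c3410f5, d54dc80, d9882ff}.
Reachable from 66afb96: {160720a, 66afb96, c3410f5}.
In d9882ff's history but not 66afb96's: {03f43c4, 31f24ed, 6923e97, 92c86b8, d54dc80, d9882ff} — 6 commits.

6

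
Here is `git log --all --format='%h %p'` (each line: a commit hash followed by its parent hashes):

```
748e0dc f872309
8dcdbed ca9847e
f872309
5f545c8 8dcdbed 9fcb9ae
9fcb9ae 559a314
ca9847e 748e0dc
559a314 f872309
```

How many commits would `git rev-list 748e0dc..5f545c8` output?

5

Reachable from 5f545c8: {559a314, 5f545c8, 748e0dc, 8dcdbed, 9fcb9ae, ca9847e, f872309}.
Reachable from 748e0dc: {748e0dc, f872309}.
In 5f545c8's history but not 748e0dc's: {559a314, 5f545c8, 8dcdbed, 9fcb9ae, ca9847e} — 5 commits.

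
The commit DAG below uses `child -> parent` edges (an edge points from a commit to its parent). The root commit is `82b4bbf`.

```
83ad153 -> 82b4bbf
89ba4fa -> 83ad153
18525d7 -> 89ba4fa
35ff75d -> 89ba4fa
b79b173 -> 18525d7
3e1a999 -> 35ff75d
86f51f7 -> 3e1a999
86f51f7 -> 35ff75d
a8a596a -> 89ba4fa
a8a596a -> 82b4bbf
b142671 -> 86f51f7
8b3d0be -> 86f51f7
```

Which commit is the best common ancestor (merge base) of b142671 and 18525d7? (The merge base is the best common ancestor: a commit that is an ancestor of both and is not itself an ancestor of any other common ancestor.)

Ancestors of b142671: {35ff75d, 3e1a999, 82b4bbf, 83ad153, 86f51f7, 89ba4fa, b142671}.
Ancestors of 18525d7: {18525d7, 82b4bbf, 83ad153, 89ba4fa}.
Common ancestors: {82b4bbf, 83ad153, 89ba4fa}.
Among these, 89ba4fa is not an ancestor of any other common ancestor — it is the merge base.

89ba4fa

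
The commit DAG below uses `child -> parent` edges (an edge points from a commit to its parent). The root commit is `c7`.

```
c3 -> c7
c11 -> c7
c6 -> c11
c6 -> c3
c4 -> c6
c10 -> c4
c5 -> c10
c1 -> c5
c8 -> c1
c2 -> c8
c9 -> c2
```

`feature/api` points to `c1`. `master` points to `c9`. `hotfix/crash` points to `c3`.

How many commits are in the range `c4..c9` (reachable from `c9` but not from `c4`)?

Reachable from c9: {c1, c10, c11, c2, c3, c4, c5, c6, c7, c8, c9}.
Reachable from c4: {c11, c3, c4, c6, c7}.
In c9's history but not c4's: {c1, c10, c2, c5, c8, c9} — 6 commits.

6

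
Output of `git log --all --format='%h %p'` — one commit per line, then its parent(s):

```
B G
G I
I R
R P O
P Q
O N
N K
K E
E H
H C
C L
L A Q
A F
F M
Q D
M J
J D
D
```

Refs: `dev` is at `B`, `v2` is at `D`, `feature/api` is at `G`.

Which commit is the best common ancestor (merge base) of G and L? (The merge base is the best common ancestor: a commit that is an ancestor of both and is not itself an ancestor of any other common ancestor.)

Ancestors of G: {A, C, D, E, F, G, H, I, J, K, L, M, N, O, P, Q, R}.
Ancestors of L: {A, D, F, J, L, M, Q}.
Common ancestors: {A, D, F, J, L, M, Q}.
Among these, L is not an ancestor of any other common ancestor — it is the merge base.

L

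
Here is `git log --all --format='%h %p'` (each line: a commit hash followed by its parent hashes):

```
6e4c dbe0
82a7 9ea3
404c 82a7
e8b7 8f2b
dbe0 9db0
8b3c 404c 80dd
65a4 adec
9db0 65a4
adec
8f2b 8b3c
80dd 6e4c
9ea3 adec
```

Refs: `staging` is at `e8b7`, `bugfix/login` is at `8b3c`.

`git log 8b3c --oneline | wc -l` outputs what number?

Walking parent pointers from 8b3c: reachable set = {404c, 65a4, 6e4c, 80dd, 82a7, 8b3c, 9db0, 9ea3, adec, dbe0}.
That is 10 commits.

10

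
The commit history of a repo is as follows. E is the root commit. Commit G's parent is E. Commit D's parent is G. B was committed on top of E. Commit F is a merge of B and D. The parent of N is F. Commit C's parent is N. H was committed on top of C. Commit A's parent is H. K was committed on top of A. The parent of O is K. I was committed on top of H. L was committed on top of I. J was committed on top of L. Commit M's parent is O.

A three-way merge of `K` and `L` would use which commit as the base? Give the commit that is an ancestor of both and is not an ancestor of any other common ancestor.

Ancestors of K: {A, B, C, D, E, F, G, H, K, N}.
Ancestors of L: {B, C, D, E, F, G, H, I, L, N}.
Common ancestors: {B, C, D, E, F, G, H, N}.
Among these, H is not an ancestor of any other common ancestor — it is the merge base.

H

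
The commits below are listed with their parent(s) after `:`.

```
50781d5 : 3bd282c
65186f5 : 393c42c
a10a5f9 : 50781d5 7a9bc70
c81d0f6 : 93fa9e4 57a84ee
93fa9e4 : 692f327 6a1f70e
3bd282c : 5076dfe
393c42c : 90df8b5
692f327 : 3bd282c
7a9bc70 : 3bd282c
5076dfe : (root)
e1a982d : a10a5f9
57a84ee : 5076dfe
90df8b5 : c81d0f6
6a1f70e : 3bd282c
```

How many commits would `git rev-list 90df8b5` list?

8

Walking parent pointers from 90df8b5: reachable set = {3bd282c, 5076dfe, 57a84ee, 692f327, 6a1f70e, 90df8b5, 93fa9e4, c81d0f6}.
That is 8 commits.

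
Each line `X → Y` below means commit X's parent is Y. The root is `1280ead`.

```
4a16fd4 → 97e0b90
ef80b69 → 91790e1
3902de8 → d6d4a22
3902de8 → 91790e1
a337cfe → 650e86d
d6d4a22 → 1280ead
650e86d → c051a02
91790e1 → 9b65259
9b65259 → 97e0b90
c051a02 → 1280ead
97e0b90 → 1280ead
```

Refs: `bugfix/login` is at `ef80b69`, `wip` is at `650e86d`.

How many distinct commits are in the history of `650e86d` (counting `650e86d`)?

3

Walking parent pointers from 650e86d: reachable set = {1280ead, 650e86d, c051a02}.
That is 3 commits.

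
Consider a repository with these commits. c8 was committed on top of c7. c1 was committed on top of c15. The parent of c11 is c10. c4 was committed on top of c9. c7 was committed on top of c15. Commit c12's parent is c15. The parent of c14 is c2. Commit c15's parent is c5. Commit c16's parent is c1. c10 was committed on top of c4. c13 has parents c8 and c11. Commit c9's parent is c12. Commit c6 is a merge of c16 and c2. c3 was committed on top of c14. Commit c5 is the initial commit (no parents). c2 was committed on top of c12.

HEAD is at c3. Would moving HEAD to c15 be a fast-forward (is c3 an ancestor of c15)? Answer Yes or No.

A fast-forward from c3 to c15 is possible iff c3 is an ancestor of c15.
Ancestors of c15: {c15, c5}.
c3 is not among them, so fast-forward is not possible.

No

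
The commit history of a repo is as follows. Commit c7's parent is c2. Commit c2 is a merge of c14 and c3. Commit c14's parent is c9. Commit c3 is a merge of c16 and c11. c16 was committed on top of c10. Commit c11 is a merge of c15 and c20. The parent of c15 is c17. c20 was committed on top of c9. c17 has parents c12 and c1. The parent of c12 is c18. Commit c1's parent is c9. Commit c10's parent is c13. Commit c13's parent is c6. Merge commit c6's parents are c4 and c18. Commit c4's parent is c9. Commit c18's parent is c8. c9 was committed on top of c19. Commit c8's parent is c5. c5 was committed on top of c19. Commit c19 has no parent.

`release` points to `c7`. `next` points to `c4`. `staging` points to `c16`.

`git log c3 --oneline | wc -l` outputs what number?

17

Walking parent pointers from c3: reachable set = {c1, c10, c11, c12, c13, c15, c16, c17, c18, c19, c20, c3, c4, c5, c6, c8, c9}.
That is 17 commits.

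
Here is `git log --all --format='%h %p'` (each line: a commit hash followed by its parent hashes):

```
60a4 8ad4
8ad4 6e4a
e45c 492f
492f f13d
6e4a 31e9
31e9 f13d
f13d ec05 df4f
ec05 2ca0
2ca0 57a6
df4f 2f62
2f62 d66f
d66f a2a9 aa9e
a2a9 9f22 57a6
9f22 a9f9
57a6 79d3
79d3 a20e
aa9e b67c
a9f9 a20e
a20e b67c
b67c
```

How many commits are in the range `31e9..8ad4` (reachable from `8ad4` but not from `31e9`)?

2

Reachable from 8ad4: {2ca0, 2f62, 31e9, 57a6, 6e4a, 79d3, 8ad4, 9f22, a20e, a2a9, a9f9, aa9e, b67c, d66f, df4f, ec05, f13d}.
Reachable from 31e9: {2ca0, 2f62, 31e9, 57a6, 79d3, 9f22, a20e, a2a9, a9f9, aa9e, b67c, d66f, df4f, ec05, f13d}.
In 8ad4's history but not 31e9's: {6e4a, 8ad4} — 2 commits.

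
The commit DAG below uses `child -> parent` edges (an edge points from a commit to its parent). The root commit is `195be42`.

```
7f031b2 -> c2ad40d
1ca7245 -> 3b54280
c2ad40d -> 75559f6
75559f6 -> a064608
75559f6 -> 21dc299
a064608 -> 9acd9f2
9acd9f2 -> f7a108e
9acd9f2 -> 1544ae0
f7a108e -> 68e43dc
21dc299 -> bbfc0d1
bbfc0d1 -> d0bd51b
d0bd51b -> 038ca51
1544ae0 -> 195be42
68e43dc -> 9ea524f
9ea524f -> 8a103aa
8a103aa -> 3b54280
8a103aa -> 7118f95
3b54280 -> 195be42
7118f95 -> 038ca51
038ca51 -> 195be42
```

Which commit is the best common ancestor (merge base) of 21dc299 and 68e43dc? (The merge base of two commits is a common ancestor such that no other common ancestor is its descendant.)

Ancestors of 21dc299: {038ca51, 195be42, 21dc299, bbfc0d1, d0bd51b}.
Ancestors of 68e43dc: {038ca51, 195be42, 3b54280, 68e43dc, 7118f95, 8a103aa, 9ea524f}.
Common ancestors: {038ca51, 195be42}.
Among these, 038ca51 is not an ancestor of any other common ancestor — it is the merge base.

038ca51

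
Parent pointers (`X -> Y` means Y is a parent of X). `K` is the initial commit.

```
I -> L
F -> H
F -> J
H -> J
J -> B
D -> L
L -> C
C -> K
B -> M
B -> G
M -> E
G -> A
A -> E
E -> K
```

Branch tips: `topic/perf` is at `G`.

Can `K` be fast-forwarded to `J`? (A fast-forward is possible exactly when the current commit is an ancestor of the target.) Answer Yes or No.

Yes

A fast-forward from K to J is possible iff K is an ancestor of J.
Ancestors of J: {A, B, E, G, J, K, M}.
K is among them, so fast-forward is possible.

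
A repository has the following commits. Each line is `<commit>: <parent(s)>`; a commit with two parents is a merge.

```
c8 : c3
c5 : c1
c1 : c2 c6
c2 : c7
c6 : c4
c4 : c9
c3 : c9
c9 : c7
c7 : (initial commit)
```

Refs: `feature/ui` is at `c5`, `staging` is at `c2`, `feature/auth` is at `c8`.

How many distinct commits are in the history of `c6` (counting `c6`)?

4

Walking parent pointers from c6: reachable set = {c4, c6, c7, c9}.
That is 4 commits.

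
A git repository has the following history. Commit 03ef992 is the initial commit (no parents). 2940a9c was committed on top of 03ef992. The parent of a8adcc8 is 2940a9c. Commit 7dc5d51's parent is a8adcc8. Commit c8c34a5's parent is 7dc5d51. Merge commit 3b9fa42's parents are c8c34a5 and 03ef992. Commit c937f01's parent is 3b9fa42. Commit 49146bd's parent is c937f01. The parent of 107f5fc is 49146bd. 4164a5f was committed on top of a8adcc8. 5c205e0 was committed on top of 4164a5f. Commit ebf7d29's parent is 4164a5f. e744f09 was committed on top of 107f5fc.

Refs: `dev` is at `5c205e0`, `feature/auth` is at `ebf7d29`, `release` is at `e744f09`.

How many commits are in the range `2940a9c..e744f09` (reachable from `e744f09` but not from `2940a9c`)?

Reachable from e744f09: {03ef992, 107f5fc, 2940a9c, 3b9fa42, 49146bd, 7dc5d51, a8adcc8, c8c34a5, c937f01, e744f09}.
Reachable from 2940a9c: {03ef992, 2940a9c}.
In e744f09's history but not 2940a9c's: {107f5fc, 3b9fa42, 49146bd, 7dc5d51, a8adcc8, c8c34a5, c937f01, e744f09} — 8 commits.

8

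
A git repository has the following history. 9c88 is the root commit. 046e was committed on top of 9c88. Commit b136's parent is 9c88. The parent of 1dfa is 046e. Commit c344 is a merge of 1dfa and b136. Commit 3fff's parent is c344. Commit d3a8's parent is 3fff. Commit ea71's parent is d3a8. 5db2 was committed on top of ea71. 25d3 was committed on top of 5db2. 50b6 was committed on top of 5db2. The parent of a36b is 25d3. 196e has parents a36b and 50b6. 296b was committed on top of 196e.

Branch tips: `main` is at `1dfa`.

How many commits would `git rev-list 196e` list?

Walking parent pointers from 196e: reachable set = {046e, 196e, 1dfa, 25d3, 3fff, 50b6, 5db2, 9c88, a36b, b136, c344, d3a8, ea71}.
That is 13 commits.

13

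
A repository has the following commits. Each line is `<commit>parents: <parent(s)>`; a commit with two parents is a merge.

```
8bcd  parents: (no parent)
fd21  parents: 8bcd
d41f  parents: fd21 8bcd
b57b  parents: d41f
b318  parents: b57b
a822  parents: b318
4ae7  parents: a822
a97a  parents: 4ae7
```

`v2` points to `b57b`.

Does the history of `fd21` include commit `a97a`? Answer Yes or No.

No

Ancestors of fd21: {8bcd, fd21}.
a97a is not in that set, so it is not an ancestor of fd21.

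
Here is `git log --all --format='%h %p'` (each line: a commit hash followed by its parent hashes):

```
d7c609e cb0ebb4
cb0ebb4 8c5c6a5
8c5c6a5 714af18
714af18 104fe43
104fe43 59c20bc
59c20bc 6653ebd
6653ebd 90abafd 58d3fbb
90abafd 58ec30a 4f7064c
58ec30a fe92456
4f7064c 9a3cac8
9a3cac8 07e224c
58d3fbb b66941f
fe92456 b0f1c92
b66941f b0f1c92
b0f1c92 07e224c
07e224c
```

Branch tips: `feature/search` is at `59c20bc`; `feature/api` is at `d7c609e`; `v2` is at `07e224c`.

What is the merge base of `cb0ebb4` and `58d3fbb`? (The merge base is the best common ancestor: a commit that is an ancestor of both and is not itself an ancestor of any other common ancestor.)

58d3fbb

Ancestors of cb0ebb4: {07e224c, 104fe43, 4f7064c, 58d3fbb, 58ec30a, 59c20bc, 6653ebd, 714af18, 8c5c6a5, 90abafd, 9a3cac8, b0f1c92, b66941f, cb0ebb4, fe92456}.
Ancestors of 58d3fbb: {07e224c, 58d3fbb, b0f1c92, b66941f}.
Common ancestors: {07e224c, 58d3fbb, b0f1c92, b66941f}.
Among these, 58d3fbb is not an ancestor of any other common ancestor — it is the merge base.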